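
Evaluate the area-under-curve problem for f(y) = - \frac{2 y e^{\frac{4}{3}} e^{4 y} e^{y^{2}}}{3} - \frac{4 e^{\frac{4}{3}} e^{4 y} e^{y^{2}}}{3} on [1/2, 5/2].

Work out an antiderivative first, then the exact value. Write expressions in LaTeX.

Antiderivative: F(y) = - \frac{e^{\frac{4}{3}} e^{4 y} e^{y^{2}}}{3}; value = - \frac{e^{\frac{211}{12}}}{3} + \frac{e^{\frac{43}{12}}}{3}

f matches the chain-rule pattern g'(h)*h' with inner function h(y) = y^{2} + 4 y + \frac{4}{3}; substituting u = h(y) collapses the integral.
F(y) = - \frac{e^{\frac{4}{3}} e^{4 y} e^{y^{2}}}{3} is an antiderivative of f.
Check: d/dy[- \frac{e^{\frac{4}{3}} e^{4 y} e^{y^{2}}}{3}] = - \frac{2 y e^{\frac{4}{3}} e^{4 y} e^{y^{2}}}{3} - \frac{4 e^{\frac{4}{3}} e^{4 y} e^{y^{2}}}{3} = f(y).
F(5/2) = - \frac{e^{\frac{211}{12}}}{3}; F(1/2) = - \frac{e^{\frac{43}{12}}}{3}.
Integral = F(5/2) - F(1/2) = - \frac{e^{\frac{211}{12}}}{3} + \frac{e^{\frac{43}{12}}}{3}.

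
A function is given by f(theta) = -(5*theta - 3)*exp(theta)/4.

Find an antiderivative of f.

f has the shape u'v + uv' for u = 2 - 5*theta/4 and v = exp(theta) — it is the derivative of the product u*v.
Check: d/dtheta[(8 - 5*theta)*exp(theta)/4] = -5*theta*exp(theta)/4 + 3*exp(theta)/4, which equals f(theta).

An antiderivative is F(theta) = (8 - 5*theta)*exp(theta)/4.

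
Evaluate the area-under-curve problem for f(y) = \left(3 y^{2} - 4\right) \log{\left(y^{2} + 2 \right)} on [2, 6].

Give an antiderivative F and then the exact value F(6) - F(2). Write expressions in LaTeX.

Any candidate F(y) must reproduce f(y) exactly when differentiated.
F(y) = y^{3} \log{\left(y^{2} + 2 \right)} - \frac{2 y^{3}}{3} - 4 y \log{\left(y^{2} + 2 \right)} + 12 y - 12 \sqrt{2} \operatorname{atan}{\left(\frac{\sqrt{2} y}{2} \right)} is an antiderivative of f.
Check: d/dy[y^{3} \log{\left(y^{2} + 2 \right)} - \frac{2 y^{3}}{3} - 4 y \log{\left(y^{2} + 2 \right)} + 12 y - 12 \sqrt{2} \operatorname{atan}{\left(\frac{\sqrt{2} y}{2} \right)}] = 3 y^{2} \log{\left(y^{2} + 2 \right)} - 4 \log{\left(y^{2} + 2 \right)}, which equals f(y).
F(6) = -72 - 12 \sqrt{2} \operatorname{atan}{\left(3 \sqrt{2} \right)} + 192 \log{\left(38 \right)}; F(2) = - 12 \sqrt{2} \operatorname{atan}{\left(\sqrt{2} \right)} + \frac{56}{3}.
Integral = F(6) - F(2) = - \frac{272}{3} - 12 \sqrt{2} \operatorname{atan}{\left(3 \sqrt{2} \right)} + 12 \sqrt{2} \operatorname{atan}{\left(\sqrt{2} \right)} + 192 \log{\left(38 \right)}.

Antiderivative: F(y) = y^{3} \log{\left(y^{2} + 2 \right)} - \frac{2 y^{3}}{3} - 4 y \log{\left(y^{2} + 2 \right)} + 12 y - 12 \sqrt{2} \operatorname{atan}{\left(\frac{\sqrt{2} y}{2} \right)}; value = - \frac{272}{3} - 12 \sqrt{2} \operatorname{atan}{\left(3 \sqrt{2} \right)} + 12 \sqrt{2} \operatorname{atan}{\left(\sqrt{2} \right)} + 192 \log{\left(38 \right)}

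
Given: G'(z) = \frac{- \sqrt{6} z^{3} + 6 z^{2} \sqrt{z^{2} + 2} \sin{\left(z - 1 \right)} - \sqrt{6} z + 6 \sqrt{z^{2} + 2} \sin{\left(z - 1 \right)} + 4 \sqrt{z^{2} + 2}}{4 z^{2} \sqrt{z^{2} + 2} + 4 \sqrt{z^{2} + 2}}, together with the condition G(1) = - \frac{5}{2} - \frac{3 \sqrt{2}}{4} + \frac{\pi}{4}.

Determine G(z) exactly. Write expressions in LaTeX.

Any candidate G(z) must reproduce the stated G'(z) exactly.
A general antiderivative is - \frac{\sqrt{\frac{3 z^{2}}{2} + 3}}{2} - \frac{3 \cos{\left(z - 1 \right)}}{2} + \operatorname{atan}{\left(z \right)} + C.
The condition gives C = - \frac{5}{2} - \frac{3 \sqrt{2}}{4} + \frac{\pi}{4} - (- \frac{3}{2} - \frac{3 \sqrt{2}}{4} + \frac{\pi}{4}) = -1.
So G(z) = \frac{- \sqrt{6} \sqrt{z^{2} + 2} - 6 \cos{\left(z - 1 \right)} + 4 \operatorname{atan}{\left(z \right)} - 4}{4}.
Check: d/dz[\frac{- \sqrt{6} \sqrt{z^{2} + 2} - 6 \cos{\left(z - 1 \right)} + 4 \operatorname{atan}{\left(z \right)} - 4}{4}] = \frac{- \sqrt{6} z^{3} + 6 z^{2} \sqrt{z^{2} + 2} \sin{\left(z - 1 \right)} - \sqrt{6} z + 6 \sqrt{z^{2} + 2} \sin{\left(z - 1 \right)} + 4 \sqrt{z^{2} + 2}}{4 z^{2} \sqrt{z^{2} + 2} + 4 \sqrt{z^{2} + 2}} = G'(z).

G(z) = \frac{- \sqrt{6} \sqrt{z^{2} + 2} - 6 \cos{\left(z - 1 \right)} + 4 \operatorname{atan}{\left(z \right)} - 4}{4}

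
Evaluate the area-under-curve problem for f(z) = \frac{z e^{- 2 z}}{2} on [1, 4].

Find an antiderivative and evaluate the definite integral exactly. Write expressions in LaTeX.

f has the shape u'v + uv' for u = - \frac{z}{4} - \frac{1}{8} and v = e^{- 2 z} — it is the derivative of the product u*v.
F(z) = - \frac{z e^{- 2 z}}{4} - \frac{e^{- 2 z}}{8} is an antiderivative of f.
Check: d/dz[- \frac{z e^{- 2 z}}{4} - \frac{e^{- 2 z}}{8}] = \frac{z e^{- 2 z}}{2} = f(z).
F(4) = - \frac{9}{8 e^{8}}; F(1) = - \frac{3}{8 e^{2}}.
Integral = F(4) - F(1) = - \frac{9}{8 e^{8}} + \frac{3}{8 e^{2}}.

Antiderivative: F(z) = - \frac{z e^{- 2 z}}{4} - \frac{e^{- 2 z}}{8}; value = - \frac{9}{8 e^{8}} + \frac{3}{8 e^{2}}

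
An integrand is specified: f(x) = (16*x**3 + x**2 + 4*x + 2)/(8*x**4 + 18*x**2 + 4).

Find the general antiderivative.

F(x) = log(3*x**2 + 6) + atan(2*x)/4 + C

Any candidate F(x) must reproduce f(x) exactly when differentiated.
Check: d/dx[log(3*x**2 + 6) + atan(2*x)/4] = (16*x**3 + x**2 + 4*x + 2)/(8*x**4 + 18*x**2 + 4) = f(x).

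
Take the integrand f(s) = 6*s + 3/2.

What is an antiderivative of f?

Check any antiderivative F(s) by computing F'(s) and comparing it with f(s).
Check: d/ds[3*(4*s**2 + 2*s - 1)/4] = 6*s + 3/2 = f(s).

An antiderivative is F(s) = 3*(4*s**2 + 2*s - 1)/4.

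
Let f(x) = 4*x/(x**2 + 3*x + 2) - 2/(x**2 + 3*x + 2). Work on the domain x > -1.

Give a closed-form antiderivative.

An antiderivative is F(x) = -6*log(x + 1) + 10*log(x + 2).

The denominator factors as (x + 1)*(x + 2); partial fractions split f into directly integrable pieces: 10/(x + 2) - 6/(x + 1).
Check: d/dx[-6*log(x + 1) + 10*log(x + 2)] = (4*x - 2)/(x**2 + 3*x + 2), which equals f(x).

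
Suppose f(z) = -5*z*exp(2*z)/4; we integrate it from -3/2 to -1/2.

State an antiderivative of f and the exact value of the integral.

Recognize the product-rule pattern: f = u'v + uv' with u = 5/16 - 5*z/8, v = exp(2*z), so integration by parts undoes it.
F(z) = -5*z*exp(2*z)/8 + 5*exp(2*z)/16 is an antiderivative of f.
Check: d/dz[-5*z*exp(2*z)/8 + 5*exp(2*z)/16] = -5*z*exp(2*z)/4 = f(z).
F(-1/2) = 5*exp(-1)/8; F(-3/2) = 5*exp(-3)/4.
Integral = F(-1/2) - F(-3/2) = -5*exp(-3)/4 + 5*exp(-1)/8.

Antiderivative: F(z) = -5*z*exp(2*z)/8 + 5*exp(2*z)/16; value = -5*exp(-3)/4 + 5*exp(-1)/8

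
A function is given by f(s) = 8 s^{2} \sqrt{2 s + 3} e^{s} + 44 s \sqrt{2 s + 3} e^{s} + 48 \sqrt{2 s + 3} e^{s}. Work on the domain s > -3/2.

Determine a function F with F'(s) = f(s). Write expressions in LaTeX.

An antiderivative is F(s) = 2 \left(2 s + 3\right)^{\frac{5}{2}} e^{s}.

f has the shape u'v + uv' for u = 2 \left(2 s + 3\right)^{\frac{5}{2}} and v = e^{s} — it is the derivative of the product u*v.
Check: d/ds[2 \left(2 s + 3\right)^{\frac{5}{2}} e^{s}] = 8 s^{2} \sqrt{2 s + 3} e^{s} + 44 s \sqrt{2 s + 3} e^{s} + 48 \sqrt{2 s + 3} e^{s} = f(s).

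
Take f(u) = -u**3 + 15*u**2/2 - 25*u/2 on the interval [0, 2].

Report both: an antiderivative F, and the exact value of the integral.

Antiderivative: F(u) = -u**2*(u - 5)**2/4; value = -9

The substitution w = u**2/2 - 5*u/2 works: f is exactly (dF/dw)*(dw/du) for that inner function.
F(u) = -u**2*(u - 5)**2/4 is an antiderivative of f.
Check: d/du[-u**2*(u - 5)**2/4] = -u**3 + 15*u**2/2 - 25*u/2 = f(u).
F(2) = -9; F(0) = 0.
Integral = F(2) - F(0) = -9.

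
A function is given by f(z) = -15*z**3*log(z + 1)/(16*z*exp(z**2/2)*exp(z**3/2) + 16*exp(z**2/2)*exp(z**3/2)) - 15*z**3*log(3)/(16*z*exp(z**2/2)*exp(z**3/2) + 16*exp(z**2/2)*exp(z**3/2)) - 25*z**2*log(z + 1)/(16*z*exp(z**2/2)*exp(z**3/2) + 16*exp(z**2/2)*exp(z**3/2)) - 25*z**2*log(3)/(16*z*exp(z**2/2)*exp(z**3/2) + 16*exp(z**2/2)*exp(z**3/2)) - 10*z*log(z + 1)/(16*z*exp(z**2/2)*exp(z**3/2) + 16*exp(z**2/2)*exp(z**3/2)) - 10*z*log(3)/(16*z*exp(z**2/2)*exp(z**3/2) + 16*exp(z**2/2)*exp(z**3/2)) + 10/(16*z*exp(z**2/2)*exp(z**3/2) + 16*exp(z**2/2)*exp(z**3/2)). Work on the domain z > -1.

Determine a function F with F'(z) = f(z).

f has the shape u'v + uv' for u = 5*exp(-z**3/2 - z**2/2)/8 and v = log(3*z + 3) — it is the derivative of the product u*v.
Check: d/dz[5*exp(-z**3/2 - z**2/2)*log(3*z + 3)/8] = (-15*z**3*log(z + 1) - 15*z**3*log(3) - 25*z**2*log(z + 1) - 25*z**2*log(3) - 10*z*log(z + 1) - 10*z*log(3) + 10)/(16*z*exp(z**2/2)*exp(z**3/2) + 16*exp(z**2/2)*exp(z**3/2)), which equals f(z).

An antiderivative is F(z) = 5*exp(-z**3/2 - z**2/2)*log(3*z + 3)/8.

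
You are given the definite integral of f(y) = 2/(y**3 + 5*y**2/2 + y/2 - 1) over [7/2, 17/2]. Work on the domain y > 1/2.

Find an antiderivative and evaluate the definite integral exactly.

Antiderivative: F(y) = 8*log(y - 1/2)/15 - 4*log(y + 1)/3 + 4*log(y + 2)/5; value = -4*log(19/2)/3 - 4*log(11/2)/5 - 8*log(3)/15 + 8*log(8)/15 + 4*log(21/2)/5 + 4*log(9/2)/3

Factor the denominator ((y + 1)*(y + 2)*(2*y - 1)) and decompose: f = 16/(15*(2*y - 1)) + 4/(5*(y + 2)) - 4/(3*(y + 1)); each piece integrates to a log, atan, or power term.
F(y) = 8*log(y - 1/2)/15 - 4*log(y + 1)/3 + 4*log(y + 2)/5 is an antiderivative of f.
Check: d/dy[8*log(y - 1/2)/15 - 4*log(y + 1)/3 + 4*log(y + 2)/5] = 4/(2*y**3 + 5*y**2 + y - 2), which equals f(y).
F(17/2) = -4*log(19/2)/3 + 8*log(8)/15 + 4*log(21/2)/5; F(7/2) = -4*log(9/2)/3 + 8*log(3)/15 + 4*log(11/2)/5.
Integral = F(17/2) - F(7/2) = -4*log(19/2)/3 - 4*log(11/2)/5 - 8*log(3)/15 + 8*log(8)/15 + 4*log(21/2)/5 + 4*log(9/2)/3.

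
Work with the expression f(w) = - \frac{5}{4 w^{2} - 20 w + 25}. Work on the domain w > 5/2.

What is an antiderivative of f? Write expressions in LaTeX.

An antiderivative is F(w) = \frac{5}{4 w - 10}.

An antiderivative F(w) passes only if d/dw[F] lands on f(w) exactly.
Check: d/dw[\frac{5}{4 w - 10}] = - \frac{5}{4 w^{2} - 20 w + 25} = f(w).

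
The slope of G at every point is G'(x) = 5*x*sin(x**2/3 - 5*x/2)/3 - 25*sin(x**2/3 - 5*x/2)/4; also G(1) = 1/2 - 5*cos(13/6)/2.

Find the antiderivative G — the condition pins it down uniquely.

G(x) = (1 - 5*cos(x**2/3 - 5*x/2))/2

G'(x) matches the chain-rule pattern g'(h)*h' with inner function h(x) = x**2/3 - 5*x/2; substituting u = h(x) collapses the integral.
A general antiderivative is -5*cos(x**2/3 - 5*x/2)/2 + C.
The condition gives C = 1/2 - 5*cos(13/6)/2 - (-5*cos(13/6)/2) = 1/2.
So G(x) = (1 - 5*cos(x**2/3 - 5*x/2))/2.
Check: d/dx[(1 - 5*cos(x**2/3 - 5*x/2))/2] = 5*x*sin(x**2/3 - 5*x/2)/3 - 25*sin(x**2/3 - 5*x/2)/4 = G'(x).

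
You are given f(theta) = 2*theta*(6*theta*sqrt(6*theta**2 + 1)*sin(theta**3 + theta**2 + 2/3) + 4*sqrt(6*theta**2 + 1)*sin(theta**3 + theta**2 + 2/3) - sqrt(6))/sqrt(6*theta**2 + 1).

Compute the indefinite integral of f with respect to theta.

A candidate is checked by its d/dtheta: the result must match f(theta).
Check: d/dtheta[-sqrt(4*theta**2 + 2/3) - 4*cos(theta**3 + theta**2 + 2/3)] = (12*theta**2*sqrt(6*theta**2 + 1)*sin(theta**3 + theta**2 + 2/3) + 8*theta*sqrt(6*theta**2 + 1)*sin(theta**3 + theta**2 + 2/3) - 2*sqrt(6)*theta)/sqrt(6*theta**2 + 1), which equals f(theta).

F(theta) = -sqrt(4*theta**2 + 2/3) - 4*cos(theta**3 + theta**2 + 2/3) + C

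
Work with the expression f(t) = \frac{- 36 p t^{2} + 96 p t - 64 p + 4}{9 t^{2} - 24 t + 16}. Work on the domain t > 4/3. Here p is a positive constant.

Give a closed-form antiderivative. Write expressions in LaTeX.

Differentiate the proposed F(t) back; it has to land on f(t) exactly.
Check: d/dt[- \frac{4 \left(9 p t^{2} - 12 p t + 1\right)}{3 \left(3 t - 4\right)}] = \frac{- 36 p t^{2} + 96 p t - 64 p + 4}{9 t^{2} - 24 t + 16} = f(t).

An antiderivative is F(t) = - \frac{4 \left(9 p t^{2} - 12 p t + 1\right)}{3 \left(3 t - 4\right)}.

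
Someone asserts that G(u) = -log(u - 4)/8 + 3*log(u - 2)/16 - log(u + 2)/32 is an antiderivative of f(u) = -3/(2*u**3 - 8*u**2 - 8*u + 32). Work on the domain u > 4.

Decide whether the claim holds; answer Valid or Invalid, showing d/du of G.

d/du[G] = (u**2 - 6*u - 40)/(32*u**3 - 128*u**2 - 128*u + 512)
d/du[G] - f(u) = 1/(32*u + 64) != 0.

Invalid: d/du[G] - f = 1/(32*u + 64), which is not 0.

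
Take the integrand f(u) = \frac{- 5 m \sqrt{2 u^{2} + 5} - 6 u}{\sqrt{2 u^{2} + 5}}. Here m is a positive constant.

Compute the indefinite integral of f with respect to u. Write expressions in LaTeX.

A first test for any F(u): its u-derivative must equal f(u) identically.
Check: d/du[- 5 m u - 3 \sqrt{2 u^{2} + 5}] = \frac{- 5 m \sqrt{2 u^{2} + 5} - 6 u}{\sqrt{2 u^{2} + 5}} = f(u).

F(u) = - 5 m u - 3 \sqrt{2 u^{2} + 5} + C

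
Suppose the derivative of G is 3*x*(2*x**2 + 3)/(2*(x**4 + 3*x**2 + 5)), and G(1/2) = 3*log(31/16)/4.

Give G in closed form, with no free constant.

G(x) = 3*log(x**4/3 + x**2 + 5/3)/4

G'(x) matches the chain-rule pattern g'(h)*h' with inner function h(x) = x**4/3 + x**2 + 5/3; substituting u = h(x) collapses the integral.
A general antiderivative is 3*log(x**4/3 + x**2 + 5/3)/4 + C.
The condition gives C = 3*log(31/16)/4 - (3*log(31/16)/4) = 0.
So G(x) = 3*log(x**4/3 + x**2 + 5/3)/4.
Check: d/dx[3*log(x**4/3 + x**2 + 5/3)/4] = (6*x**3 + 9*x)/(2*x**4 + 6*x**2 + 10), which equals G'(x).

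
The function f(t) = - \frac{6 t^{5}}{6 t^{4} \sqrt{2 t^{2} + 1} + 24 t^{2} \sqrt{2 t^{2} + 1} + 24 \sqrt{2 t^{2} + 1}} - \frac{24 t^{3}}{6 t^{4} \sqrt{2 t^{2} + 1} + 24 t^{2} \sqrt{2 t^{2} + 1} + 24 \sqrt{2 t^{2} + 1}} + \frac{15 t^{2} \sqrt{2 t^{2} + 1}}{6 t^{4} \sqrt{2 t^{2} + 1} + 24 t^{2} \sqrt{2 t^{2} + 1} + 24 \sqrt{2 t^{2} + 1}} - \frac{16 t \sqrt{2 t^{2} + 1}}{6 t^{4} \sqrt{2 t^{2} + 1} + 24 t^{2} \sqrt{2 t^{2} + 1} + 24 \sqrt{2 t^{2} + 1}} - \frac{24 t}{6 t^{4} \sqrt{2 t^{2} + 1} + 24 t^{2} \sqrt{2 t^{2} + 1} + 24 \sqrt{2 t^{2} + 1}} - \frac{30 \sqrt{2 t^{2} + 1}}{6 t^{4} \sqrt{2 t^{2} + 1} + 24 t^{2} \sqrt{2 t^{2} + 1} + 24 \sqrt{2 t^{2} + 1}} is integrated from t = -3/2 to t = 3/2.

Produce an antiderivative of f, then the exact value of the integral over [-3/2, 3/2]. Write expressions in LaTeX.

The integrand splits into summands that can be handled one at a time.
F(t) = - \frac{3 t^{2} \sqrt{2 t^{2} + 1} + 15 t + 6 \sqrt{2 t^{2} + 1} - 8}{6 \left(t^{2} + 2\right)} is an antiderivative of f.
Check: d/dt[- \frac{3 t^{2} \sqrt{2 t^{2} + 1} + 15 t + 6 \sqrt{2 t^{2} + 1} - 8}{6 \left(t^{2} + 2\right)}] = \frac{- 6 t^{5} - 24 t^{3} + 15 t^{2} \sqrt{2 t^{2} + 1} - 16 t \sqrt{2 t^{2} + 1} - 24 t - 30 \sqrt{2 t^{2} + 1}}{6 t^{4} \sqrt{2 t^{2} + 1} + 24 t^{2} \sqrt{2 t^{2} + 1} + 24 \sqrt{2 t^{2} + 1}}, which equals f(t).
F(3/2) = - \frac{\sqrt{22}}{4} - \frac{29}{51}; F(-3/2) = \frac{61}{51} - \frac{\sqrt{22}}{4}.
Integral = F(3/2) - F(-3/2) = - \frac{30}{17}.

Antiderivative: F(t) = - \frac{3 t^{2} \sqrt{2 t^{2} + 1} + 15 t + 6 \sqrt{2 t^{2} + 1} - 8}{6 \left(t^{2} + 2\right)}; value = - \frac{30}{17}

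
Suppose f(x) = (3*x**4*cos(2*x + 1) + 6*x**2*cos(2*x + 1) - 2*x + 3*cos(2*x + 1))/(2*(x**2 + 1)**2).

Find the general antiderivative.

For F(x) to be correct the identity F'(x) - f(x) = 0 must hold.
Check: d/dx[(3*x**2*sin(2*x + 1) + 3*sin(2*x + 1) + 2)/(4*x**2 + 4)] = (3*x**4*cos(2*x + 1) + 6*x**2*cos(2*x + 1) - 2*x + 3*cos(2*x + 1))/(2*x**4 + 4*x**2 + 2), which equals f(x).

F(x) = (3*x**2*sin(2*x + 1) + 3*sin(2*x + 1) + 2)/(4*x**2 + 4) + C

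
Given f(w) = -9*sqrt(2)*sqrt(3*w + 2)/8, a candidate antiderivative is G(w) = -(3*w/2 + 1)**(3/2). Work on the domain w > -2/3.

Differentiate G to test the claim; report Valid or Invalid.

Valid - differentiating G returns exactly f.

d/dw[G] = -9*sqrt(2)*sqrt(3*w + 2)/8
This equals f(w) exactly, so the claim holds.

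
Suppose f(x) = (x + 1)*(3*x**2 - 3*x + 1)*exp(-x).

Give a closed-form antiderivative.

f has the shape u'v + uv' for u = -3*x**3 - 9*x**2 - 16*x - 17 and v = exp(-x) — it is the derivative of the product u*v.
Check: d/dx[-3*x**3*exp(-x) - 9*x**2*exp(-x) - 16*x*exp(-x) - 17*exp(-x)] = (3*x**3 - 2*x + 1)*exp(-x), which equals f(x).

An antiderivative is F(x) = -3*x**3*exp(-x) - 9*x**2*exp(-x) - 16*x*exp(-x) - 17*exp(-x).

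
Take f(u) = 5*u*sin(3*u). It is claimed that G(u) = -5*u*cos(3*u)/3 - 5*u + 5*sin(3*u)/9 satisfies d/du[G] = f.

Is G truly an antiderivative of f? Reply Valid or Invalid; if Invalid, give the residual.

d/du[G] = 5*u*sin(3*u) - 5
d/du[G] - f(u) = -5 != 0.

Invalid: d/du[G] - f = -5, which is not 0.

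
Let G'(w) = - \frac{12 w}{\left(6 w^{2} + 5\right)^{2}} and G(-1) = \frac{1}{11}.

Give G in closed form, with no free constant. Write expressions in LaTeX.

G(w) = \frac{1}{6 w^{2} + 5}

G'(w) matches the chain-rule pattern g'(h)*h' with inner function h(w) = 2 w^{2} + \frac{5}{3}; substituting u = h(w) collapses the integral.
A general antiderivative is \frac{1}{3 \left(2 w^{2} + \frac{5}{3}\right)} + C.
The condition gives C = \frac{1}{11} - (\frac{1}{11}) = 0.
So G(w) = \frac{1}{6 w^{2} + 5}.
Check: d/dw[\frac{1}{6 w^{2} + 5}] = - \frac{12 w}{36 w^{4} + 60 w^{2} + 25}, which equals G'(w).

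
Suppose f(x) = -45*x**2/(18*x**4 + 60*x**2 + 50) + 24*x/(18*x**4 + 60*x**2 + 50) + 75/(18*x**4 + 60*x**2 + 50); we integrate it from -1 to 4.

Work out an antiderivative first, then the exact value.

Antiderivative: F(x) = (15*x - 4)/(2*(3*x**2 + 5)); value = 1455/848

f has the shape u'v + uv' for u = 1/(x**2 + 5/3) and v = 5*x/2 - 2/3 — it is the derivative of the product u*v.
F(x) = (15*x - 4)/(2*(3*x**2 + 5)) is an antiderivative of f.
Check: d/dx[(15*x - 4)/(2*(3*x**2 + 5))] = (-45*x**2 + 24*x + 75)/(18*x**4 + 60*x**2 + 50), which equals f(x).
F(4) = 28/53; F(-1) = -19/16.
Integral = F(4) - F(-1) = 1455/848.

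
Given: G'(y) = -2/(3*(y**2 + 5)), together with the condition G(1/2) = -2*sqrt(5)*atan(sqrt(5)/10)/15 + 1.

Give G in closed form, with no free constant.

A candidate passes only if d/dy[G] lands on the given G'(y) exactly.
A general antiderivative is -2*sqrt(5)*atan(sqrt(5)*y/5)/15 + C.
The condition gives C = -2*sqrt(5)*atan(sqrt(5)/10)/15 + 1 - (-2*sqrt(5)*atan(sqrt(5)/10)/15) = 1.
So G(y) = -(2*sqrt(5)*atan(sqrt(5)*y/5) - 15)/15.
Check: d/dy[-(2*sqrt(5)*atan(sqrt(5)*y/5) - 15)/15] = -2/(3*y**2 + 15), which equals G'(y).

G(y) = -(2*sqrt(5)*atan(sqrt(5)*y/5) - 15)/15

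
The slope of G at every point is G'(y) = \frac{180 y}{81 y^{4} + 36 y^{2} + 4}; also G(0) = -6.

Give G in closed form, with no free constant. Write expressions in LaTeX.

G(y) = - \frac{3 \left(3 y^{2} + 4\right)}{9 y^{2} + 2}

The substitution u = \frac{3 y^{2}}{2} + \frac{1}{3} works: G'(y) is exactly (dG/du)*(du/dy) for that inner function.
A general antiderivative is - \frac{5}{3 \left(\frac{3 y^{2}}{2} + \frac{1}{3}\right)} + C.
The condition gives C = -6 - (-5) = -1.
So G(y) = - \frac{3 \left(3 y^{2} + 4\right)}{9 y^{2} + 2}.
Check: d/dy[- \frac{3 \left(3 y^{2} + 4\right)}{9 y^{2} + 2}] = \frac{180 y}{81 y^{4} + 36 y^{2} + 4} = G'(y).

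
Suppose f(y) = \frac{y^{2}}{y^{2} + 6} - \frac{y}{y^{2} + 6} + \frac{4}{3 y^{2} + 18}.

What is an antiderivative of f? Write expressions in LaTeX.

An antiderivative is F(y) = y - \frac{\log{\left(y^{2} + 6 \right)}}{2} - \frac{7 \sqrt{6} \operatorname{atan}{\left(\frac{\sqrt{6} y}{6} \right)}}{9}.

Integrate term by term and add the pieces.
Check: d/dy[y - \frac{\log{\left(y^{2} + 6 \right)}}{2} - \frac{7 \sqrt{6} \operatorname{atan}{\left(\frac{\sqrt{6} y}{6} \right)}}{9}] = \frac{3 y^{2} - 3 y + 4}{3 y^{2} + 18}, which equals f(y).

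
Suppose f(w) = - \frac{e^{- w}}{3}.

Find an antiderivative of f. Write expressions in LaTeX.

Recover f(w) by differentiating a candidate F(w); any mismatch rules it out.
Check: d/dw[\frac{e^{- w}}{3}] = - \frac{e^{- w}}{3} = f(w).

An antiderivative is F(w) = \frac{e^{- w}}{3}.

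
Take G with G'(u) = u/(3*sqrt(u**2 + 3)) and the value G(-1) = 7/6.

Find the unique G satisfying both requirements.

G'(u) matches the chain-rule pattern g'(h)*h' with inner function h(u) = u**2 + 3; substituting w = h(u) collapses the integral.
A general antiderivative is sqrt(u**2 + 3)/3 + C.
The condition gives C = 7/6 - (2/3) = 1/2.
So G(u) = sqrt(u**2 + 3)/3 + 1/2.
Check: d/du[sqrt(u**2 + 3)/3 + 1/2] = u/(3*sqrt(u**2 + 3)) = G'(u).

G(u) = sqrt(u**2 + 3)/3 + 1/2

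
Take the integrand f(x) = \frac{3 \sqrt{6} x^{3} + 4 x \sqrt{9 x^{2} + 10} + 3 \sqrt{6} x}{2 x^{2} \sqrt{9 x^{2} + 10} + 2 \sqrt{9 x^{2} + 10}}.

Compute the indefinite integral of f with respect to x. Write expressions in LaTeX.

F(x) = \frac{\sqrt{6} \sqrt{9 x^{2} + 10} + 6 \log{\left(4 x^{2} + 4 \right)}}{6} + C

For F(x) to be correct the identity F'(x) - f(x) = 0 must hold.
Check: d/dx[\frac{\sqrt{6} \sqrt{9 x^{2} + 10} + 6 \log{\left(4 x^{2} + 4 \right)}}{6}] = \frac{3 \sqrt{6} x^{3} + 4 x \sqrt{9 x^{2} + 10} + 3 \sqrt{6} x}{2 x^{2} \sqrt{9 x^{2} + 10} + 2 \sqrt{9 x^{2} + 10}} = f(x).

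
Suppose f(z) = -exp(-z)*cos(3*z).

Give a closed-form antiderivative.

A first test for any F(z): its z-derivative must equal f(z) identically.
Check: d/dz[-3*exp(-z)*sin(3*z)/10 + exp(-z)*cos(3*z)/10] = -exp(-z)*cos(3*z) = f(z).

An antiderivative is F(z) = -3*exp(-z)*sin(3*z)/10 + exp(-z)*cos(3*z)/10.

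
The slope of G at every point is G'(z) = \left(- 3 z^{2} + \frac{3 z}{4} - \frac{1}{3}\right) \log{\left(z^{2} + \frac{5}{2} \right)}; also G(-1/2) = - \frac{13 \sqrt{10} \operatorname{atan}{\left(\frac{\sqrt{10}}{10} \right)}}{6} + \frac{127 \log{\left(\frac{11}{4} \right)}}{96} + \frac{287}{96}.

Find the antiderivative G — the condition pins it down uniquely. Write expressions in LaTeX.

For G(z) to be correct, d/dz[G] must agree with the stated G'(z) identically.
A general antiderivative is \frac{2 z^{3}}{3} - \frac{3 z^{2}}{8} - \frac{13 z}{3} + \left(- z^{3} + \frac{3 z^{2}}{8} - \frac{z}{3}\right) \log{\left(z^{2} + \frac{5}{2} \right)} + \frac{15 \log{\left(z^{2} + \frac{5}{2} \right)}}{16} + \frac{13 \sqrt{10} \operatorname{atan}{\left(\frac{\sqrt{10} z}{5} \right)}}{6} + C.
The condition gives C = - \frac{13 \sqrt{10} \operatorname{atan}{\left(\frac{\sqrt{10}}{10} \right)}}{6} + \frac{127 \log{\left(\frac{11}{4} \right)}}{96} + \frac{287}{96} - (- \frac{13 \sqrt{10} \operatorname{atan}{\left(\frac{\sqrt{10}}{10} \right)}}{6} + \frac{127 \log{\left(\frac{11}{4} \right)}}{96} + \frac{191}{96}) = 1.
So G(z) = - z^{3} \log{\left(z^{2} + \frac{5}{2} \right)} + \frac{2 z^{3}}{3} + \frac{3 z^{2} \log{\left(z^{2} + \frac{5}{2} \right)}}{8} - \frac{3 z^{2}}{8} - \frac{z \log{\left(z^{2} + \frac{5}{2} \right)}}{3} - \frac{13 z}{3} + \frac{15 \log{\left(z^{2} + \frac{5}{2} \right)}}{16} + \frac{13 \sqrt{10} \operatorname{atan}{\left(\frac{\sqrt{10} z}{5} \right)}}{6} + 1.
Check: d/dz[- z^{3} \log{\left(z^{2} + \frac{5}{2} \right)} + \frac{2 z^{3}}{3} + \frac{3 z^{2} \log{\left(z^{2} + \frac{5}{2} \right)}}{8} - \frac{3 z^{2}}{8} - \frac{z \log{\left(z^{2} + \frac{5}{2} \right)}}{3} - \frac{13 z}{3} + \frac{15 \log{\left(z^{2} + \frac{5}{2} \right)}}{16} + \frac{13 \sqrt{10} \operatorname{atan}{\left(\frac{\sqrt{10} z}{5} \right)}}{6} + 1] = - 3 z^{2} \log{\left(z^{2} + \frac{5}{2} \right)} + \frac{3 z \log{\left(z^{2} + \frac{5}{2} \right)}}{4} - \frac{\log{\left(z^{2} + \frac{5}{2} \right)}}{3}, which equals G'(z).

G(z) = - z^{3} \log{\left(z^{2} + \frac{5}{2} \right)} + \frac{2 z^{3}}{3} + \frac{3 z^{2} \log{\left(z^{2} + \frac{5}{2} \right)}}{8} - \frac{3 z^{2}}{8} - \frac{z \log{\left(z^{2} + \frac{5}{2} \right)}}{3} - \frac{13 z}{3} + \frac{15 \log{\left(z^{2} + \frac{5}{2} \right)}}{16} + \frac{13 \sqrt{10} \operatorname{atan}{\left(\frac{\sqrt{10} z}{5} \right)}}{6} + 1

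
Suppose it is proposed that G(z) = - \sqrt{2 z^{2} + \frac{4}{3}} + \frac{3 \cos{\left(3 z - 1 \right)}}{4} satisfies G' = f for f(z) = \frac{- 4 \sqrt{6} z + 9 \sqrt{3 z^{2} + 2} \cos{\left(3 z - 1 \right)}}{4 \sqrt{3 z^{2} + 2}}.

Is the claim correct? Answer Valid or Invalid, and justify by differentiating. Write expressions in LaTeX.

d/dz[G] = \frac{- 4 \sqrt{6} z - 9 \sqrt{3 z^{2} + 2} \sin{\left(3 z - 1 \right)}}{4 \sqrt{3 z^{2} + 2}}
d/dz[G] - f(z) = - \frac{9 \sin{\left(3 z - 1 \right)}}{4} - \frac{9 \cos{\left(3 z - 1 \right)}}{4} != 0.

Invalid: d/dz[G] - f = - \frac{9 \sin{\left(3 z - 1 \right)}}{4} - \frac{9 \cos{\left(3 z - 1 \right)}}{4}, which is not 0.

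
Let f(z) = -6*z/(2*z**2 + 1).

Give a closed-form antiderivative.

f matches the chain-rule pattern g'(h)*h' with inner function h(z) = 2*z**2 + 1; substituting u = h(z) collapses the integral.
Check: d/dz[-3*log(2*z**2 + 1)/2] = -6*z/(2*z**2 + 1) = f(z).

An antiderivative is F(z) = -3*log(2*z**2 + 1)/2.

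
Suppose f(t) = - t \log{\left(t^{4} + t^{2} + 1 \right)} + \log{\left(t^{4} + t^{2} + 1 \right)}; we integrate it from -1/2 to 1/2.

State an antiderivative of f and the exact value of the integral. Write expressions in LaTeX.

Antiderivative: F(t) = - \frac{t^{2} \log{\left(t^{4} + t^{2} + 1 \right)}}{2} + t^{2} + t \log{\left(t^{4} + t^{2} + 1 \right)} - 4 t - \frac{3 \log{\left(t^{2} - t + 1 \right)}}{4} + \frac{\log{\left(t^{2} + t + 1 \right)}}{4} + \frac{\sqrt{3} \operatorname{atan}{\left(\frac{2 \sqrt{3} t}{3} - \frac{\sqrt{3}}{3} \right)}}{2} + \frac{3 \sqrt{3} \operatorname{atan}{\left(\frac{2 \sqrt{3} t}{3} + \frac{\sqrt{3}}{3} \right)}}{2}; value = -4 + \log{\left(\frac{21}{16} \right)} - \log{\left(\frac{3}{4} \right)} + \log{\left(\frac{7}{4} \right)} + 2 \sqrt{3} \operatorname{atan}{\left(\frac{2 \sqrt{3}}{3} \right)}

The integrand splits into summands that can be handled one at a time.
F(t) = - \frac{t^{2} \log{\left(t^{4} + t^{2} + 1 \right)}}{2} + t^{2} + t \log{\left(t^{4} + t^{2} + 1 \right)} - 4 t - \frac{3 \log{\left(t^{2} - t + 1 \right)}}{4} + \frac{\log{\left(t^{2} + t + 1 \right)}}{4} + \frac{\sqrt{3} \operatorname{atan}{\left(\frac{2 \sqrt{3} t}{3} - \frac{\sqrt{3}}{3} \right)}}{2} + \frac{3 \sqrt{3} \operatorname{atan}{\left(\frac{2 \sqrt{3} t}{3} + \frac{\sqrt{3}}{3} \right)}}{2} is an antiderivative of f.
Check: d/dt[- \frac{t^{2} \log{\left(t^{4} + t^{2} + 1 \right)}}{2} + t^{2} + t \log{\left(t^{4} + t^{2} + 1 \right)} - 4 t - \frac{3 \log{\left(t^{2} - t + 1 \right)}}{4} + \frac{\log{\left(t^{2} + t + 1 \right)}}{4} + \frac{\sqrt{3} \operatorname{atan}{\left(\frac{2 \sqrt{3} t}{3} - \frac{\sqrt{3}}{3} \right)}}{2} + \frac{3 \sqrt{3} \operatorname{atan}{\left(\frac{2 \sqrt{3} t}{3} + \frac{\sqrt{3}}{3} \right)}}{2}] = - t \log{\left(t^{4} + t^{2} + 1 \right)} + \log{\left(t^{4} + t^{2} + 1 \right)} = f(t).
F(1/2) = - \frac{7}{4} + \frac{3 \log{\left(\frac{21}{16} \right)}}{8} + \frac{\log{\left(\frac{7}{4} \right)}}{4} - \frac{3 \log{\left(\frac{3}{4} \right)}}{4} + \frac{3 \sqrt{3} \operatorname{atan}{\left(\frac{2 \sqrt{3}}{3} \right)}}{2}; F(-1/2) = - \frac{\sqrt{3} \operatorname{atan}{\left(\frac{2 \sqrt{3}}{3} \right)}}{2} - \frac{3 \log{\left(\frac{7}{4} \right)}}{4} - \frac{5 \log{\left(\frac{21}{16} \right)}}{8} + \frac{\log{\left(\frac{3}{4} \right)}}{4} + \frac{9}{4}.
Integral = F(1/2) - F(-1/2) = -4 + \log{\left(\frac{21}{16} \right)} - \log{\left(\frac{3}{4} \right)} + \log{\left(\frac{7}{4} \right)} + 2 \sqrt{3} \operatorname{atan}{\left(\frac{2 \sqrt{3}}{3} \right)}.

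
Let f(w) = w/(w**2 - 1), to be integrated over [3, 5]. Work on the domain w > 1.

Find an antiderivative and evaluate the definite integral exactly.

Factor the denominator ((w - 1)*(w + 1)) and decompose: f = 1/(2*(w + 1)) + 1/(2*(w - 1)); each piece integrates to a log, atan, or power term.
F(w) = log(w**2 - 1)/2 is an antiderivative of f.
Check: d/dw[log(w**2 - 1)/2] = w/(w**2 - 1) = f(w).
F(5) = log(24)/2; F(3) = log(8)/2.
Integral = F(5) - F(3) = -log(8)/2 + log(24)/2.

Antiderivative: F(w) = log(w**2 - 1)/2; value = -log(8)/2 + log(24)/2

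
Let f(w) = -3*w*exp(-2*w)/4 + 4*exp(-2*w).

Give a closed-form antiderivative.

f has the shape u'v + uv' for u = 3*w/8 - 29/16 and v = exp(-2*w) — it is the derivative of the product u*v.
Check: d/dw[(6*w - 29)*exp(-2*w)/16] = (16 - 3*w)*exp(-2*w)/4, which equals f(w).

An antiderivative is F(w) = (6*w - 29)*exp(-2*w)/16.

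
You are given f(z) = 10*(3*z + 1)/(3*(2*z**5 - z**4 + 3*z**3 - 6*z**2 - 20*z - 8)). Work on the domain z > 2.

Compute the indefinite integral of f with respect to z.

Factor the denominator (3*(z - 2)*(z + 1)*(2*z + 1)*(z**2 + 4)) and decompose: f = (19*z - 154)/(204*(z**2 + 4)) + 16/(51*(2*z + 1)) - 4/(9*(z + 1)) + 7/(36*(z - 2)); each piece integrates to a log, atan, or power term.
Check: d/dz[7*log(z - 2)/36 + 8*log(z + 1/2)/51 - 4*log(z + 1)/9 + 19*log(z**2 + 4)/408 - 77*atan(z/2)/204] = (30*z + 10)/(6*z**5 - 3*z**4 + 9*z**3 - 18*z**2 - 60*z - 24), which equals f(z).

F(z) = 7*log(z - 2)/36 + 8*log(z + 1/2)/51 - 4*log(z + 1)/9 + 19*log(z**2 + 4)/408 - 77*atan(z/2)/204 + C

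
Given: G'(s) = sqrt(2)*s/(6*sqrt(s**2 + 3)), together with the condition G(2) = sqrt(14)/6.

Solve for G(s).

G'(s) matches the chain-rule pattern g'(h)*h' with inner function h(s) = s**2/2 + 3/2; substituting u = h(s) collapses the integral.
A general antiderivative is sqrt(s**2/2 + 3/2)/3 + C.
The condition gives C = sqrt(14)/6 - (sqrt(14)/6) = 0.
So G(s) = sqrt(2)*sqrt(s**2 + 3)/6.
Check: d/ds[sqrt(2)*sqrt(s**2 + 3)/6] = sqrt(2)*s/(6*sqrt(s**2 + 3)) = G'(s).

G(s) = sqrt(2)*sqrt(s**2 + 3)/6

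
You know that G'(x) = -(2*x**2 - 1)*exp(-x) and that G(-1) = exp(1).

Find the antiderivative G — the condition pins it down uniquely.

G(x) = (2*x**2 + 4*x + 3)*exp(-x)

G'(x) has the shape u'v + uv' for u = 2*x**2 + 4*x + 3 and v = exp(-x) — it is the derivative of the product u*v.
A general antiderivative is (2*x**2 + 4*x + 3)*exp(-x) + C.
The condition gives C = exp(1) - (exp(1)) = 0.
So G(x) = (2*x**2 + 4*x + 3)*exp(-x).
Check: d/dx[(2*x**2 + 4*x + 3)*exp(-x)] = (1 - 2*x**2)*exp(-x), which equals G'(x).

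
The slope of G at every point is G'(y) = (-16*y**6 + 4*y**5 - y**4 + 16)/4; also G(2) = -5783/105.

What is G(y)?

G(y) = -4*y**7/7 + y**6/6 - y**5/20 + 4*y + 1

For G(y) to be correct, d/dy[G] must agree with the stated G'(y) identically.
A general antiderivative is -4*y**7/7 + y**6/6 - y**5/20 + 4*y + C.
The condition gives C = -5783/105 - (-5888/105) = 1.
So G(y) = -4*y**7/7 + y**6/6 - y**5/20 + 4*y + 1.
Check: d/dy[-4*y**7/7 + y**6/6 - y**5/20 + 4*y + 1] = -4*y**6 + y**5 - y**4/4 + 4, which equals G'(y).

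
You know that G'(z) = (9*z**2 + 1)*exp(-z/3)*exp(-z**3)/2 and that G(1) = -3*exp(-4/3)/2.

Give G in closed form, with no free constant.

G(z) = -3*exp(-z**3 - z/3)/2

G'(z) matches the chain-rule pattern g'(h)*h' with inner function h(z) = -z**3 - z/3; substituting u = h(z) collapses the integral.
A general antiderivative is -3*exp(-z**3 - z/3)/2 + C.
The condition gives C = -3*exp(-4/3)/2 - (-3*exp(-4/3)/2) = 0.
So G(z) = -3*exp(-z**3 - z/3)/2.
Check: d/dz[-3*exp(-z**3 - z/3)/2] = (9*z**2 + 1)*exp(-z/3)*exp(-z**3)/2 = G'(z).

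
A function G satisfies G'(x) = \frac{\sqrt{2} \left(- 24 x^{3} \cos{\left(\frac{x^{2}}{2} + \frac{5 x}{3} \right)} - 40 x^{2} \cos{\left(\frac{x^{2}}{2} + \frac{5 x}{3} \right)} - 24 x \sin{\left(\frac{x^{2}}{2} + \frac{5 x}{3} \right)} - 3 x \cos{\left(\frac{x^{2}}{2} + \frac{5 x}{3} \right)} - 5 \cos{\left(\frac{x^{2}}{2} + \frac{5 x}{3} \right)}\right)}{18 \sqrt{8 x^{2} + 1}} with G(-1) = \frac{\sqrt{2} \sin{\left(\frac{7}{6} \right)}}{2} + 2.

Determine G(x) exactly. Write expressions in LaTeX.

G(x) = - \frac{\sqrt{4 x^{2} + \frac{1}{2}} \sin{\left(\frac{x^{2}}{2} + \frac{5 x}{3} \right)}}{3} + 2

G'(x) has the shape u'v + uv' for u = - \frac{\sqrt{4 x^{2} + \frac{1}{2}}}{3} and v = \sin{\left(\frac{x^{2}}{2} + \frac{5 x}{3} \right)} — it is the derivative of the product u*v.
A general antiderivative is - \frac{\sqrt{4 x^{2} + \frac{1}{2}} \sin{\left(\frac{x^{2}}{2} + \frac{5 x}{3} \right)}}{3} + C.
The condition gives C = \frac{\sqrt{2} \sin{\left(\frac{7}{6} \right)}}{2} + 2 - (\frac{\sqrt{2} \sin{\left(\frac{7}{6} \right)}}{2}) = 2.
So G(x) = - \frac{\sqrt{4 x^{2} + \frac{1}{2}} \sin{\left(\frac{x^{2}}{2} + \frac{5 x}{3} \right)}}{3} + 2.
Check: d/dx[- \frac{\sqrt{4 x^{2} + \frac{1}{2}} \sin{\left(\frac{x^{2}}{2} + \frac{5 x}{3} \right)}}{3} + 2] = \frac{\sqrt{2} \left(- 24 x^{3} \cos{\left(\frac{x^{2}}{2} + \frac{5 x}{3} \right)} - 40 x^{2} \cos{\left(\frac{x^{2}}{2} + \frac{5 x}{3} \right)} - 24 x \sin{\left(\frac{x^{2}}{2} + \frac{5 x}{3} \right)} - 3 x \cos{\left(\frac{x^{2}}{2} + \frac{5 x}{3} \right)} - 5 \cos{\left(\frac{x^{2}}{2} + \frac{5 x}{3} \right)}\right)}{18 \sqrt{8 x^{2} + 1}} = G'(x).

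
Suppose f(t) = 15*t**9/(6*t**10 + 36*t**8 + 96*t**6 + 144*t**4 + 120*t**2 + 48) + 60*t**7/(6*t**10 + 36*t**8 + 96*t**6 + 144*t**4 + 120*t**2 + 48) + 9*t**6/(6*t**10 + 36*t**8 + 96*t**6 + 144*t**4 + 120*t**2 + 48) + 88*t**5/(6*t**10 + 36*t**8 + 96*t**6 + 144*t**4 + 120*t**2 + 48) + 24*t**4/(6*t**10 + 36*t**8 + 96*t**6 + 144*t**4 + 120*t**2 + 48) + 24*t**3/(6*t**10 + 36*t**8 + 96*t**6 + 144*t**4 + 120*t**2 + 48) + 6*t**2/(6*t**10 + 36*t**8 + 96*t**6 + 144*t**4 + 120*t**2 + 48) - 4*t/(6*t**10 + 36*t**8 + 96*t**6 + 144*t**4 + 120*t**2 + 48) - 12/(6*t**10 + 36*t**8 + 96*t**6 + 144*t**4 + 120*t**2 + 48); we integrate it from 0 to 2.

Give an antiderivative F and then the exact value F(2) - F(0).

Antiderivative: F(t) = (15*t**4*log(t**2 + 2) + 30*t**2*log(t**2 + 2) - 6*t + 30*log(t**2 + 2) + 16)/(12*t**4 + 24*t**2 + 24); value = -5*log(2)/4 - 17/26 + 5*log(6)/4

The integrand splits into summands that can be handled one at a time.
F(t) = (15*t**4*log(t**2 + 2) + 30*t**2*log(t**2 + 2) - 6*t + 30*log(t**2 + 2) + 16)/(12*t**4 + 24*t**2 + 24) is an antiderivative of f.
Check: d/dt[(15*t**4*log(t**2 + 2) + 30*t**2*log(t**2 + 2) - 6*t + 30*log(t**2 + 2) + 16)/(12*t**4 + 24*t**2 + 24)] = (15*t**9 + 60*t**7 + 9*t**6 + 88*t**5 + 24*t**4 + 24*t**3 + 6*t**2 - 4*t - 12)/(6*t**10 + 36*t**8 + 96*t**6 + 144*t**4 + 120*t**2 + 48), which equals f(t).
F(2) = 1/78 + 5*log(6)/4; F(0) = 2/3 + 5*log(2)/4.
Integral = F(2) - F(0) = -5*log(2)/4 - 17/26 + 5*log(6)/4.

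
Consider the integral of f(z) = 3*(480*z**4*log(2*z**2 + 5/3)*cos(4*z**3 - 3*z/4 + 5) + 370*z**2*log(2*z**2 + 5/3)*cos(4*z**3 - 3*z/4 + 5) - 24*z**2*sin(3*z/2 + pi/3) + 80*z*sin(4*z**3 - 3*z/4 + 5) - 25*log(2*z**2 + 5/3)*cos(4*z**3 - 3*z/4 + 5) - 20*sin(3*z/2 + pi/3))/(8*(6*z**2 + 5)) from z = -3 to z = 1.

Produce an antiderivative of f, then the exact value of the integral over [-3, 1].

A candidate is checked by its d/dz: the result must match f(z).
F(z) = 5*log(2*z**2 + 5/3)*sin(4*z**3 - 3*z/4 + 5)/2 + cos(3*z/2 + pi/3) is an antiderivative of f.
Check: d/dz[5*log(2*z**2 + 5/3)*sin(4*z**3 - 3*z/4 + 5)/2 + cos(3*z/2 + pi/3)] = (1440*z**4*log(2*z**2 + 5/3)*cos(4*z**3 - 3*z/4 + 5) + 1110*z**2*log(2*z**2 + 5/3)*cos(4*z**3 - 3*z/4 + 5) - 72*z**2*sin(3*z/2 + pi/3) + 240*z*sin(4*z**3 - 3*z/4 + 5) - 75*log(2*z**2 + 5/3)*cos(4*z**3 - 3*z/4 + 5) - 60*sin(3*z/2 + pi/3))/(48*z**2 + 40), which equals f(z).
F(1) = cos(pi/3 + 3/2) + 5*log(11/3)*sin(33/4)/2; F(-3) = -5*log(59/3)*sin(403/4)/2 + sin(pi/6 + 9/2).
Integral = F(1) - F(-3) = cos(pi/3 + 3/2) - sin(pi/6 + 9/2) + 5*log(59/3)*sin(403/4)/2 + 5*log(11/3)*sin(33/4)/2.

Antiderivative: F(z) = 5*log(2*z**2 + 5/3)*sin(4*z**3 - 3*z/4 + 5)/2 + cos(3*z/2 + pi/3); value = cos(pi/3 + 3/2) - sin(pi/6 + 9/2) + 5*log(59/3)*sin(403/4)/2 + 5*log(11/3)*sin(33/4)/2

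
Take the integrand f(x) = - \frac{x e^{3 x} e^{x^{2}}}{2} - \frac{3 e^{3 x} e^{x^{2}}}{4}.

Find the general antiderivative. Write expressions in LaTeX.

The substitution u = x^{2} + 3 x works: f is exactly (dF/du)*(du/dx) for that inner function.
Check: d/dx[- \frac{e^{x^{2} + 3 x}}{4}] = - \frac{x e^{3 x} e^{x^{2}}}{2} - \frac{3 e^{3 x} e^{x^{2}}}{4} = f(x).

F(x) = - \frac{e^{x^{2} + 3 x}}{4} + C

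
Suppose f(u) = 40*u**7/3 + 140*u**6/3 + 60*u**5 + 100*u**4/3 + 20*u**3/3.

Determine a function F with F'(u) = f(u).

The substitution w = -u**2 - u works: f is exactly (dF/dw)*(dw/du) for that inner function.
Check: d/du[5*u**8/3 + 20*u**7/3 + 10*u**6 + 20*u**5/3 + 5*u**4/3] = 40*u**7/3 + 140*u**6/3 + 60*u**5 + 100*u**4/3 + 20*u**3/3 = f(u).

An antiderivative is F(u) = 5*u**8/3 + 20*u**7/3 + 10*u**6 + 20*u**5/3 + 5*u**4/3.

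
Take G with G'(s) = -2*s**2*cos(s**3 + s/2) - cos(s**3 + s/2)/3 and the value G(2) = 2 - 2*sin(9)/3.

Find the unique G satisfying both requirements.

G(s) = 2 - 2*sin(s**3 + s/2)/3

G'(s) matches the chain-rule pattern g'(h)*h' with inner function h(s) = s**3 + s/2; substituting u = h(s) collapses the integral.
A general antiderivative is -2*sin(s**3 + s/2)/3 + C.
The condition gives C = 2 - 2*sin(9)/3 - (-2*sin(9)/3) = 2.
So G(s) = 2 - 2*sin(s**3 + s/2)/3.
Check: d/ds[2 - 2*sin(s**3 + s/2)/3] = -2*s**2*cos(s**3 + s/2) - cos(s**3 + s/2)/3 = G'(s).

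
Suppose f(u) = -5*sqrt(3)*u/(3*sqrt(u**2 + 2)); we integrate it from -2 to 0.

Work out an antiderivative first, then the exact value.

The substitution w = 3*u**2 + 6 works: f is exactly (dF/dw)*(dw/du) for that inner function.
F(u) = -5*sqrt(3*u**2 + 6)/3 is an antiderivative of f.
Check: d/du[-5*sqrt(3*u**2 + 6)/3] = -5*sqrt(3)*u/(3*sqrt(u**2 + 2)) = f(u).
F(0) = -5*sqrt(6)/3; F(-2) = -5*sqrt(2).
Integral = F(0) - F(-2) = -5*sqrt(6)/3 + 5*sqrt(2).

Antiderivative: F(u) = -5*sqrt(3*u**2 + 6)/3; value = -5*sqrt(6)/3 + 5*sqrt(2)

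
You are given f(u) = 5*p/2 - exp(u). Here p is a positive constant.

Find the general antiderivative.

F(u) = (5*p*u - 2*exp(u))/2 + C

For F(u) to be correct the identity F'(u) - f(u) = 0 must hold.
Check: d/du[(5*p*u - 2*exp(u))/2] = 5*p/2 - exp(u) = f(u).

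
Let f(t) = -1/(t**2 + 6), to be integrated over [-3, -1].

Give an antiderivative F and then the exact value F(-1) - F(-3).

Check any antiderivative F(t) by computing F'(t) and comparing it with f(t).
F(t) = -sqrt(6)*atan(sqrt(6)*t/6)/6 is an antiderivative of f.
Check: d/dt[-sqrt(6)*atan(sqrt(6)*t/6)/6] = -1/(t**2 + 6) = f(t).
F(-1) = sqrt(6)*atan(sqrt(6)/6)/6; F(-3) = sqrt(6)*atan(sqrt(6)/2)/6.
Integral = F(-1) - F(-3) = -sqrt(6)*atan(sqrt(6)/2)/6 + sqrt(6)*atan(sqrt(6)/6)/6.

Antiderivative: F(t) = -sqrt(6)*atan(sqrt(6)*t/6)/6; value = -sqrt(6)*atan(sqrt(6)/2)/6 + sqrt(6)*atan(sqrt(6)/6)/6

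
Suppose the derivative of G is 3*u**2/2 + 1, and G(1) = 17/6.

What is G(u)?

G(u) = (3*u**3 + 6*u + 8)/6

A candidate passes only if d/du[G] lands on the given G'(u) exactly.
A general antiderivative is u**3/2 + u + 1/3 + C.
The condition gives C = 17/6 - (11/6) = 1.
So G(u) = (3*u**3 + 6*u + 8)/6.
Check: d/du[(3*u**3 + 6*u + 8)/6] = 3*u**2/2 + 1 = G'(u).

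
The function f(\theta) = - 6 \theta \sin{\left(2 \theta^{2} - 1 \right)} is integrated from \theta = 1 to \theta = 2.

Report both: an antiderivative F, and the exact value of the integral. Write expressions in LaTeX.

Antiderivative: F(\theta) = \frac{3 \cos{\left(2 \theta^{2} - 1 \right)}}{2}; value = - \frac{3 \cos{\left(1 \right)}}{2} + \frac{3 \cos{\left(7 \right)}}{2}

The substitution u = 2 \theta^{2} - 1 works: f is exactly (dF/du)*(du/d\theta) for that inner function.
F(\theta) = \frac{3 \cos{\left(2 \theta^{2} - 1 \right)}}{2} is an antiderivative of f.
Check: d/d\theta[\frac{3 \cos{\left(2 \theta^{2} - 1 \right)}}{2}] = - 6 \theta \sin{\left(2 \theta^{2} - 1 \right)} = f(\theta).
F(2) = \frac{3 \cos{\left(7 \right)}}{2}; F(1) = \frac{3 \cos{\left(1 \right)}}{2}.
Integral = F(2) - F(1) = - \frac{3 \cos{\left(1 \right)}}{2} + \frac{3 \cos{\left(7 \right)}}{2}.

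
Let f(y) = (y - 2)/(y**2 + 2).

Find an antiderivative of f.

Check any antiderivative F(y) by computing F'(y) and comparing it with f(y).
Check: d/dy[log(y**2 + 2)/2 - sqrt(2)*atan(sqrt(2)*y/2)] = (y - 2)/(y**2 + 2) = f(y).

An antiderivative is F(y) = log(y**2 + 2)/2 - sqrt(2)*atan(sqrt(2)*y/2).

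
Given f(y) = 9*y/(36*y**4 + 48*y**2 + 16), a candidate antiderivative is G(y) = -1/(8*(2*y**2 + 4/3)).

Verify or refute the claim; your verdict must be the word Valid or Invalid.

d/dy[G] = 9*y/(72*y**4 + 96*y**2 + 32)
d/dy[G] - f(y) = -9*y/(72*y**4 + 96*y**2 + 32) != 0.

Invalid: d/dy[G] - f = -9*y/(72*y**4 + 96*y**2 + 32), which is not 0.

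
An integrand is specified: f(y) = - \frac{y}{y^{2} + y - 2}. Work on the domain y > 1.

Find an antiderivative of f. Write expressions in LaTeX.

An antiderivative is F(y) = - \frac{\log{\left(y - 1 \right)}}{3} - \frac{2 \log{\left(y + 2 \right)}}{3}.

The denominator factors as \left(y - 1\right) \left(y + 2\right); partial fractions split f into directly integrable pieces: - \frac{2}{3 \left(y + 2\right)} - \frac{1}{3 \left(y - 1\right)}.
Check: d/dy[- \frac{\log{\left(y - 1 \right)}}{3} - \frac{2 \log{\left(y + 2 \right)}}{3}] = - \frac{y}{y^{2} + y - 2} = f(y).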